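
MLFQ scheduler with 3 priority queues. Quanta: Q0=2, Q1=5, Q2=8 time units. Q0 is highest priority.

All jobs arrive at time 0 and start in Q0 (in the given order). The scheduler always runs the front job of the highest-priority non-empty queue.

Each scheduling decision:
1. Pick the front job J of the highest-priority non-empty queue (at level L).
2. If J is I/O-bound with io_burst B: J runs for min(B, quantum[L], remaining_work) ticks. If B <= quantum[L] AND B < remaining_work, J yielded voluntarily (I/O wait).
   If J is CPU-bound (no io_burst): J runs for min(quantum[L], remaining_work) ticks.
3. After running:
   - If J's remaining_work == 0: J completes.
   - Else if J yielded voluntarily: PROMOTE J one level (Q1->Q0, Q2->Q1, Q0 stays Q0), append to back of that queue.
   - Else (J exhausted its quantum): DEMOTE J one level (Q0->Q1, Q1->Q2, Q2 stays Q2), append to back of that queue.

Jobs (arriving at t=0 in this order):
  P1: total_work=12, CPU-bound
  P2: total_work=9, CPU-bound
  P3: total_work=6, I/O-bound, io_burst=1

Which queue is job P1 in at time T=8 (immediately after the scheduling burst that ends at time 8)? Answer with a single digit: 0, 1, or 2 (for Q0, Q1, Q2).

t=0-2: P1@Q0 runs 2, rem=10, quantum used, demote→Q1. Q0=[P2,P3] Q1=[P1] Q2=[]
t=2-4: P2@Q0 runs 2, rem=7, quantum used, demote→Q1. Q0=[P3] Q1=[P1,P2] Q2=[]
t=4-5: P3@Q0 runs 1, rem=5, I/O yield, promote→Q0. Q0=[P3] Q1=[P1,P2] Q2=[]
t=5-6: P3@Q0 runs 1, rem=4, I/O yield, promote→Q0. Q0=[P3] Q1=[P1,P2] Q2=[]
t=6-7: P3@Q0 runs 1, rem=3, I/O yield, promote→Q0. Q0=[P3] Q1=[P1,P2] Q2=[]
t=7-8: P3@Q0 runs 1, rem=2, I/O yield, promote→Q0. Q0=[P3] Q1=[P1,P2] Q2=[]
t=8-9: P3@Q0 runs 1, rem=1, I/O yield, promote→Q0. Q0=[P3] Q1=[P1,P2] Q2=[]
t=9-10: P3@Q0 runs 1, rem=0, completes. Q0=[] Q1=[P1,P2] Q2=[]
t=10-15: P1@Q1 runs 5, rem=5, quantum used, demote→Q2. Q0=[] Q1=[P2] Q2=[P1]
t=15-20: P2@Q1 runs 5, rem=2, quantum used, demote→Q2. Q0=[] Q1=[] Q2=[P1,P2]
t=20-25: P1@Q2 runs 5, rem=0, completes. Q0=[] Q1=[] Q2=[P2]
t=25-27: P2@Q2 runs 2, rem=0, completes. Q0=[] Q1=[] Q2=[]

Answer: 1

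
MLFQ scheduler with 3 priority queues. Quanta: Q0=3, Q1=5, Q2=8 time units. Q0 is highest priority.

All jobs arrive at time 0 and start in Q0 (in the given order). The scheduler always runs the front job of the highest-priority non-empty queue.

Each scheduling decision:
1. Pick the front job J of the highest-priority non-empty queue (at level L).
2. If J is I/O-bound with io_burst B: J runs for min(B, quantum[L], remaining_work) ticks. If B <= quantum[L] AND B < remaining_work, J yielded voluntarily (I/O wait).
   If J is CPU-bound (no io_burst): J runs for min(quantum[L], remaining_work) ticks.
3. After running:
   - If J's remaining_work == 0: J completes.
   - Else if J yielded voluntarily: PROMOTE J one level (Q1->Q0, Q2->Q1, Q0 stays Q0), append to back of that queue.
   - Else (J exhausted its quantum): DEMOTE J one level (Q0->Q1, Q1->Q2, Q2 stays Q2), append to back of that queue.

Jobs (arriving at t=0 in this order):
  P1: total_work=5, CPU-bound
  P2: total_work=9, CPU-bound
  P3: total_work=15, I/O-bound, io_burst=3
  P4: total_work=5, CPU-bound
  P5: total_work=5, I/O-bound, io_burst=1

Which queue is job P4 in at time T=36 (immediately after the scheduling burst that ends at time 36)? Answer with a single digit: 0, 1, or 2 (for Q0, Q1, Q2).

t=0-3: P1@Q0 runs 3, rem=2, quantum used, demote→Q1. Q0=[P2,P3,P4,P5] Q1=[P1] Q2=[]
t=3-6: P2@Q0 runs 3, rem=6, quantum used, demote→Q1. Q0=[P3,P4,P5] Q1=[P1,P2] Q2=[]
t=6-9: P3@Q0 runs 3, rem=12, I/O yield, promote→Q0. Q0=[P4,P5,P3] Q1=[P1,P2] Q2=[]
t=9-12: P4@Q0 runs 3, rem=2, quantum used, demote→Q1. Q0=[P5,P3] Q1=[P1,P2,P4] Q2=[]
t=12-13: P5@Q0 runs 1, rem=4, I/O yield, promote→Q0. Q0=[P3,P5] Q1=[P1,P2,P4] Q2=[]
t=13-16: P3@Q0 runs 3, rem=9, I/O yield, promote→Q0. Q0=[P5,P3] Q1=[P1,P2,P4] Q2=[]
t=16-17: P5@Q0 runs 1, rem=3, I/O yield, promote→Q0. Q0=[P3,P5] Q1=[P1,P2,P4] Q2=[]
t=17-20: P3@Q0 runs 3, rem=6, I/O yield, promote→Q0. Q0=[P5,P3] Q1=[P1,P2,P4] Q2=[]
t=20-21: P5@Q0 runs 1, rem=2, I/O yield, promote→Q0. Q0=[P3,P5] Q1=[P1,P2,P4] Q2=[]
t=21-24: P3@Q0 runs 3, rem=3, I/O yield, promote→Q0. Q0=[P5,P3] Q1=[P1,P2,P4] Q2=[]
t=24-25: P5@Q0 runs 1, rem=1, I/O yield, promote→Q0. Q0=[P3,P5] Q1=[P1,P2,P4] Q2=[]
t=25-28: P3@Q0 runs 3, rem=0, completes. Q0=[P5] Q1=[P1,P2,P4] Q2=[]
t=28-29: P5@Q0 runs 1, rem=0, completes. Q0=[] Q1=[P1,P2,P4] Q2=[]
t=29-31: P1@Q1 runs 2, rem=0, completes. Q0=[] Q1=[P2,P4] Q2=[]
t=31-36: P2@Q1 runs 5, rem=1, quantum used, demote→Q2. Q0=[] Q1=[P4] Q2=[P2]
t=36-38: P4@Q1 runs 2, rem=0, completes. Q0=[] Q1=[] Q2=[P2]
t=38-39: P2@Q2 runs 1, rem=0, completes. Q0=[] Q1=[] Q2=[]

Answer: 1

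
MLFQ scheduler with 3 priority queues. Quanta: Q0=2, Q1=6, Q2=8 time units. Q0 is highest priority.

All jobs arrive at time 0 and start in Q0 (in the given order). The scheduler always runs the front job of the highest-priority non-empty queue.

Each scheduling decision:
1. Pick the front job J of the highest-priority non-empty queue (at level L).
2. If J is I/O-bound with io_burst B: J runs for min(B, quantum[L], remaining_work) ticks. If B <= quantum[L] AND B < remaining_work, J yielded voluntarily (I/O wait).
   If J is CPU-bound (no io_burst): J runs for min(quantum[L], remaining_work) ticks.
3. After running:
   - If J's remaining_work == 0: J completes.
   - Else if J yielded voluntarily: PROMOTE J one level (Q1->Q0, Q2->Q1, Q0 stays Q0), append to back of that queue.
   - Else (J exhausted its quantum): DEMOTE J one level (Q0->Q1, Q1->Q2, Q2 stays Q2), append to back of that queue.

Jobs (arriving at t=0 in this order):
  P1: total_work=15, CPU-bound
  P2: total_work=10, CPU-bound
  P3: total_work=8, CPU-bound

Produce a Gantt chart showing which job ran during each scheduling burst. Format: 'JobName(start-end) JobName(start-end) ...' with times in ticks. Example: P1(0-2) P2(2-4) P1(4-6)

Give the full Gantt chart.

t=0-2: P1@Q0 runs 2, rem=13, quantum used, demote→Q1. Q0=[P2,P3] Q1=[P1] Q2=[]
t=2-4: P2@Q0 runs 2, rem=8, quantum used, demote→Q1. Q0=[P3] Q1=[P1,P2] Q2=[]
t=4-6: P3@Q0 runs 2, rem=6, quantum used, demote→Q1. Q0=[] Q1=[P1,P2,P3] Q2=[]
t=6-12: P1@Q1 runs 6, rem=7, quantum used, demote→Q2. Q0=[] Q1=[P2,P3] Q2=[P1]
t=12-18: P2@Q1 runs 6, rem=2, quantum used, demote→Q2. Q0=[] Q1=[P3] Q2=[P1,P2]
t=18-24: P3@Q1 runs 6, rem=0, completes. Q0=[] Q1=[] Q2=[P1,P2]
t=24-31: P1@Q2 runs 7, rem=0, completes. Q0=[] Q1=[] Q2=[P2]
t=31-33: P2@Q2 runs 2, rem=0, completes. Q0=[] Q1=[] Q2=[]

Answer: P1(0-2) P2(2-4) P3(4-6) P1(6-12) P2(12-18) P3(18-24) P1(24-31) P2(31-33)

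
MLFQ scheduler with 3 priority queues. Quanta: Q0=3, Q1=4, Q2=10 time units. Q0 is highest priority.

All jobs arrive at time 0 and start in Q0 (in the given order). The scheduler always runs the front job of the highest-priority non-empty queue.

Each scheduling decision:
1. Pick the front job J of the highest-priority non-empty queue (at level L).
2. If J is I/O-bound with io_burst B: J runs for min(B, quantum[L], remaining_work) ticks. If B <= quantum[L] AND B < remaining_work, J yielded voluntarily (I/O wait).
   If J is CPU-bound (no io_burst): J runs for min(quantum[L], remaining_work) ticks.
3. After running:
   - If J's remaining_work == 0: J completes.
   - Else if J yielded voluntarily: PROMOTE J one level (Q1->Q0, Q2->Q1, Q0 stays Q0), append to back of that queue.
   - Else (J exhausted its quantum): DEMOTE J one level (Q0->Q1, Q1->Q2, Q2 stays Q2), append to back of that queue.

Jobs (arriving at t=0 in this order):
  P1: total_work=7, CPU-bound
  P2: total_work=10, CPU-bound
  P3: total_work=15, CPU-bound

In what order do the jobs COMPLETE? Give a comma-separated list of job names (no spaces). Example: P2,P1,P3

Answer: P1,P2,P3

Derivation:
t=0-3: P1@Q0 runs 3, rem=4, quantum used, demote→Q1. Q0=[P2,P3] Q1=[P1] Q2=[]
t=3-6: P2@Q0 runs 3, rem=7, quantum used, demote→Q1. Q0=[P3] Q1=[P1,P2] Q2=[]
t=6-9: P3@Q0 runs 3, rem=12, quantum used, demote→Q1. Q0=[] Q1=[P1,P2,P3] Q2=[]
t=9-13: P1@Q1 runs 4, rem=0, completes. Q0=[] Q1=[P2,P3] Q2=[]
t=13-17: P2@Q1 runs 4, rem=3, quantum used, demote→Q2. Q0=[] Q1=[P3] Q2=[P2]
t=17-21: P3@Q1 runs 4, rem=8, quantum used, demote→Q2. Q0=[] Q1=[] Q2=[P2,P3]
t=21-24: P2@Q2 runs 3, rem=0, completes. Q0=[] Q1=[] Q2=[P3]
t=24-32: P3@Q2 runs 8, rem=0, completes. Q0=[] Q1=[] Q2=[]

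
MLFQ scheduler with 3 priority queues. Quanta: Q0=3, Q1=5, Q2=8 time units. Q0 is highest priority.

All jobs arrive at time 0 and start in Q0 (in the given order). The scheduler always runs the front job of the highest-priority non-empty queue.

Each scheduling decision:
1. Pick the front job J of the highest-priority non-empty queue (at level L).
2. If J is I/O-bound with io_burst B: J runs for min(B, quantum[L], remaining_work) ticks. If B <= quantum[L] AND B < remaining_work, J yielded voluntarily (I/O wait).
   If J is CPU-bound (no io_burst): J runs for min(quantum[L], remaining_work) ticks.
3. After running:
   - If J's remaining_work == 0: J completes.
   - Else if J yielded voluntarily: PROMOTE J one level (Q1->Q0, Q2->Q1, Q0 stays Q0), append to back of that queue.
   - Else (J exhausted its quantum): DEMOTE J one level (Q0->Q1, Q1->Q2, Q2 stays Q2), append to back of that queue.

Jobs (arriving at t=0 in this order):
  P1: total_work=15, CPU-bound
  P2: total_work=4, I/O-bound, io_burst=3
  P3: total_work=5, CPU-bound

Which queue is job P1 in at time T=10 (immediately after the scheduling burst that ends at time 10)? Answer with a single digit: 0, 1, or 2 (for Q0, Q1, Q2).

t=0-3: P1@Q0 runs 3, rem=12, quantum used, demote→Q1. Q0=[P2,P3] Q1=[P1] Q2=[]
t=3-6: P2@Q0 runs 3, rem=1, I/O yield, promote→Q0. Q0=[P3,P2] Q1=[P1] Q2=[]
t=6-9: P3@Q0 runs 3, rem=2, quantum used, demote→Q1. Q0=[P2] Q1=[P1,P3] Q2=[]
t=9-10: P2@Q0 runs 1, rem=0, completes. Q0=[] Q1=[P1,P3] Q2=[]
t=10-15: P1@Q1 runs 5, rem=7, quantum used, demote→Q2. Q0=[] Q1=[P3] Q2=[P1]
t=15-17: P3@Q1 runs 2, rem=0, completes. Q0=[] Q1=[] Q2=[P1]
t=17-24: P1@Q2 runs 7, rem=0, completes. Q0=[] Q1=[] Q2=[]

Answer: 1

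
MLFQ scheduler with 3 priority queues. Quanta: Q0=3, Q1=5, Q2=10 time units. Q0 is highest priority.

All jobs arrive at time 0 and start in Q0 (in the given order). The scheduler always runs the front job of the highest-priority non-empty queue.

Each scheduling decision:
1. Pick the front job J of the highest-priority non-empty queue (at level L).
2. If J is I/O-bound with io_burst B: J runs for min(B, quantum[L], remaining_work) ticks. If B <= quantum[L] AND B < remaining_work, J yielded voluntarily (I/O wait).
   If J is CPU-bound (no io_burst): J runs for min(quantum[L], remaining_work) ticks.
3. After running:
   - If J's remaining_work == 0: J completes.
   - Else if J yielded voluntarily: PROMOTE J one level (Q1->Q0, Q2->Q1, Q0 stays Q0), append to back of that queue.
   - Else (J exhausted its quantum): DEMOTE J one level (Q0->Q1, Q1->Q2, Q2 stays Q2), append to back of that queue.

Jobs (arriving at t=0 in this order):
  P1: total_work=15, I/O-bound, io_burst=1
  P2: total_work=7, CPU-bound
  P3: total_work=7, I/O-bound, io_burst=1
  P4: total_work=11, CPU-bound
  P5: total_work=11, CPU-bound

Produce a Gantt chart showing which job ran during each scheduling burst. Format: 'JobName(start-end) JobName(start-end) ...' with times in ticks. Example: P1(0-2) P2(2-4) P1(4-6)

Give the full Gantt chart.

t=0-1: P1@Q0 runs 1, rem=14, I/O yield, promote→Q0. Q0=[P2,P3,P4,P5,P1] Q1=[] Q2=[]
t=1-4: P2@Q0 runs 3, rem=4, quantum used, demote→Q1. Q0=[P3,P4,P5,P1] Q1=[P2] Q2=[]
t=4-5: P3@Q0 runs 1, rem=6, I/O yield, promote→Q0. Q0=[P4,P5,P1,P3] Q1=[P2] Q2=[]
t=5-8: P4@Q0 runs 3, rem=8, quantum used, demote→Q1. Q0=[P5,P1,P3] Q1=[P2,P4] Q2=[]
t=8-11: P5@Q0 runs 3, rem=8, quantum used, demote→Q1. Q0=[P1,P3] Q1=[P2,P4,P5] Q2=[]
t=11-12: P1@Q0 runs 1, rem=13, I/O yield, promote→Q0. Q0=[P3,P1] Q1=[P2,P4,P5] Q2=[]
t=12-13: P3@Q0 runs 1, rem=5, I/O yield, promote→Q0. Q0=[P1,P3] Q1=[P2,P4,P5] Q2=[]
t=13-14: P1@Q0 runs 1, rem=12, I/O yield, promote→Q0. Q0=[P3,P1] Q1=[P2,P4,P5] Q2=[]
t=14-15: P3@Q0 runs 1, rem=4, I/O yield, promote→Q0. Q0=[P1,P3] Q1=[P2,P4,P5] Q2=[]
t=15-16: P1@Q0 runs 1, rem=11, I/O yield, promote→Q0. Q0=[P3,P1] Q1=[P2,P4,P5] Q2=[]
t=16-17: P3@Q0 runs 1, rem=3, I/O yield, promote→Q0. Q0=[P1,P3] Q1=[P2,P4,P5] Q2=[]
t=17-18: P1@Q0 runs 1, rem=10, I/O yield, promote→Q0. Q0=[P3,P1] Q1=[P2,P4,P5] Q2=[]
t=18-19: P3@Q0 runs 1, rem=2, I/O yield, promote→Q0. Q0=[P1,P3] Q1=[P2,P4,P5] Q2=[]
t=19-20: P1@Q0 runs 1, rem=9, I/O yield, promote→Q0. Q0=[P3,P1] Q1=[P2,P4,P5] Q2=[]
t=20-21: P3@Q0 runs 1, rem=1, I/O yield, promote→Q0. Q0=[P1,P3] Q1=[P2,P4,P5] Q2=[]
t=21-22: P1@Q0 runs 1, rem=8, I/O yield, promote→Q0. Q0=[P3,P1] Q1=[P2,P4,P5] Q2=[]
t=22-23: P3@Q0 runs 1, rem=0, completes. Q0=[P1] Q1=[P2,P4,P5] Q2=[]
t=23-24: P1@Q0 runs 1, rem=7, I/O yield, promote→Q0. Q0=[P1] Q1=[P2,P4,P5] Q2=[]
t=24-25: P1@Q0 runs 1, rem=6, I/O yield, promote→Q0. Q0=[P1] Q1=[P2,P4,P5] Q2=[]
t=25-26: P1@Q0 runs 1, rem=5, I/O yield, promote→Q0. Q0=[P1] Q1=[P2,P4,P5] Q2=[]
t=26-27: P1@Q0 runs 1, rem=4, I/O yield, promote→Q0. Q0=[P1] Q1=[P2,P4,P5] Q2=[]
t=27-28: P1@Q0 runs 1, rem=3, I/O yield, promote→Q0. Q0=[P1] Q1=[P2,P4,P5] Q2=[]
t=28-29: P1@Q0 runs 1, rem=2, I/O yield, promote→Q0. Q0=[P1] Q1=[P2,P4,P5] Q2=[]
t=29-30: P1@Q0 runs 1, rem=1, I/O yield, promote→Q0. Q0=[P1] Q1=[P2,P4,P5] Q2=[]
t=30-31: P1@Q0 runs 1, rem=0, completes. Q0=[] Q1=[P2,P4,P5] Q2=[]
t=31-35: P2@Q1 runs 4, rem=0, completes. Q0=[] Q1=[P4,P5] Q2=[]
t=35-40: P4@Q1 runs 5, rem=3, quantum used, demote→Q2. Q0=[] Q1=[P5] Q2=[P4]
t=40-45: P5@Q1 runs 5, rem=3, quantum used, demote→Q2. Q0=[] Q1=[] Q2=[P4,P5]
t=45-48: P4@Q2 runs 3, rem=0, completes. Q0=[] Q1=[] Q2=[P5]
t=48-51: P5@Q2 runs 3, rem=0, completes. Q0=[] Q1=[] Q2=[]

Answer: P1(0-1) P2(1-4) P3(4-5) P4(5-8) P5(8-11) P1(11-12) P3(12-13) P1(13-14) P3(14-15) P1(15-16) P3(16-17) P1(17-18) P3(18-19) P1(19-20) P3(20-21) P1(21-22) P3(22-23) P1(23-24) P1(24-25) P1(25-26) P1(26-27) P1(27-28) P1(28-29) P1(29-30) P1(30-31) P2(31-35) P4(35-40) P5(40-45) P4(45-48) P5(48-51)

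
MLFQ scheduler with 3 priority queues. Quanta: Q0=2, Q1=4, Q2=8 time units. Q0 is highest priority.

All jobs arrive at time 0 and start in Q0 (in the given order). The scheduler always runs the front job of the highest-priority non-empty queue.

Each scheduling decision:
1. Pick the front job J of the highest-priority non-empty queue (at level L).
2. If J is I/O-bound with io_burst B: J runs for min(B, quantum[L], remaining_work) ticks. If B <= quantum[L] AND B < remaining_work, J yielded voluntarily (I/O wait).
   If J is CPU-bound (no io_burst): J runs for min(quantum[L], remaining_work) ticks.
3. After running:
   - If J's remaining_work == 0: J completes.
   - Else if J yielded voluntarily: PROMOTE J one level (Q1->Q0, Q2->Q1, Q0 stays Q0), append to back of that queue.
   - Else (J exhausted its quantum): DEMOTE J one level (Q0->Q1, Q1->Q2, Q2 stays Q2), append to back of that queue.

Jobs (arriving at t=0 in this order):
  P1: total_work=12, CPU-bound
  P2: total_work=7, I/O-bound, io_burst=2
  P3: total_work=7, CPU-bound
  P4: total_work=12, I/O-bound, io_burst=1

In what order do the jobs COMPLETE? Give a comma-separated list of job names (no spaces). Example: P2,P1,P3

t=0-2: P1@Q0 runs 2, rem=10, quantum used, demote→Q1. Q0=[P2,P3,P4] Q1=[P1] Q2=[]
t=2-4: P2@Q0 runs 2, rem=5, I/O yield, promote→Q0. Q0=[P3,P4,P2] Q1=[P1] Q2=[]
t=4-6: P3@Q0 runs 2, rem=5, quantum used, demote→Q1. Q0=[P4,P2] Q1=[P1,P3] Q2=[]
t=6-7: P4@Q0 runs 1, rem=11, I/O yield, promote→Q0. Q0=[P2,P4] Q1=[P1,P3] Q2=[]
t=7-9: P2@Q0 runs 2, rem=3, I/O yield, promote→Q0. Q0=[P4,P2] Q1=[P1,P3] Q2=[]
t=9-10: P4@Q0 runs 1, rem=10, I/O yield, promote→Q0. Q0=[P2,P4] Q1=[P1,P3] Q2=[]
t=10-12: P2@Q0 runs 2, rem=1, I/O yield, promote→Q0. Q0=[P4,P2] Q1=[P1,P3] Q2=[]
t=12-13: P4@Q0 runs 1, rem=9, I/O yield, promote→Q0. Q0=[P2,P4] Q1=[P1,P3] Q2=[]
t=13-14: P2@Q0 runs 1, rem=0, completes. Q0=[P4] Q1=[P1,P3] Q2=[]
t=14-15: P4@Q0 runs 1, rem=8, I/O yield, promote→Q0. Q0=[P4] Q1=[P1,P3] Q2=[]
t=15-16: P4@Q0 runs 1, rem=7, I/O yield, promote→Q0. Q0=[P4] Q1=[P1,P3] Q2=[]
t=16-17: P4@Q0 runs 1, rem=6, I/O yield, promote→Q0. Q0=[P4] Q1=[P1,P3] Q2=[]
t=17-18: P4@Q0 runs 1, rem=5, I/O yield, promote→Q0. Q0=[P4] Q1=[P1,P3] Q2=[]
t=18-19: P4@Q0 runs 1, rem=4, I/O yield, promote→Q0. Q0=[P4] Q1=[P1,P3] Q2=[]
t=19-20: P4@Q0 runs 1, rem=3, I/O yield, promote→Q0. Q0=[P4] Q1=[P1,P3] Q2=[]
t=20-21: P4@Q0 runs 1, rem=2, I/O yield, promote→Q0. Q0=[P4] Q1=[P1,P3] Q2=[]
t=21-22: P4@Q0 runs 1, rem=1, I/O yield, promote→Q0. Q0=[P4] Q1=[P1,P3] Q2=[]
t=22-23: P4@Q0 runs 1, rem=0, completes. Q0=[] Q1=[P1,P3] Q2=[]
t=23-27: P1@Q1 runs 4, rem=6, quantum used, demote→Q2. Q0=[] Q1=[P3] Q2=[P1]
t=27-31: P3@Q1 runs 4, rem=1, quantum used, demote→Q2. Q0=[] Q1=[] Q2=[P1,P3]
t=31-37: P1@Q2 runs 6, rem=0, completes. Q0=[] Q1=[] Q2=[P3]
t=37-38: P3@Q2 runs 1, rem=0, completes. Q0=[] Q1=[] Q2=[]

Answer: P2,P4,P1,P3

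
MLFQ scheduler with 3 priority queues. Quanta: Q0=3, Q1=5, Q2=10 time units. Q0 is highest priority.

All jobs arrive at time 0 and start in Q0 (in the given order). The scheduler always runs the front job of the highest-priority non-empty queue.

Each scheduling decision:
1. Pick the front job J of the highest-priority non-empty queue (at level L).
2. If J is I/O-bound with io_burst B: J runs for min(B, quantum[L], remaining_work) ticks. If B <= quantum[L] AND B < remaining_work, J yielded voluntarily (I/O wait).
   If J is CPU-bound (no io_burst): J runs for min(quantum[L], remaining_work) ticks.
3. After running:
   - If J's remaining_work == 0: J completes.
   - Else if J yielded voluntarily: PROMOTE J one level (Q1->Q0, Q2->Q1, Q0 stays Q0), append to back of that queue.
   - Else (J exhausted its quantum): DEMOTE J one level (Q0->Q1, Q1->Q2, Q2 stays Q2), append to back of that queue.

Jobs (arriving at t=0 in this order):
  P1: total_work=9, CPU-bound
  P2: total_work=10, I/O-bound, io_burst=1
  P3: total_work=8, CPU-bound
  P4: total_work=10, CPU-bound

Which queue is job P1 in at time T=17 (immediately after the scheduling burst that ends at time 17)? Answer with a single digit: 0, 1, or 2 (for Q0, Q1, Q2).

Answer: 1

Derivation:
t=0-3: P1@Q0 runs 3, rem=6, quantum used, demote→Q1. Q0=[P2,P3,P4] Q1=[P1] Q2=[]
t=3-4: P2@Q0 runs 1, rem=9, I/O yield, promote→Q0. Q0=[P3,P4,P2] Q1=[P1] Q2=[]
t=4-7: P3@Q0 runs 3, rem=5, quantum used, demote→Q1. Q0=[P4,P2] Q1=[P1,P3] Q2=[]
t=7-10: P4@Q0 runs 3, rem=7, quantum used, demote→Q1. Q0=[P2] Q1=[P1,P3,P4] Q2=[]
t=10-11: P2@Q0 runs 1, rem=8, I/O yield, promote→Q0. Q0=[P2] Q1=[P1,P3,P4] Q2=[]
t=11-12: P2@Q0 runs 1, rem=7, I/O yield, promote→Q0. Q0=[P2] Q1=[P1,P3,P4] Q2=[]
t=12-13: P2@Q0 runs 1, rem=6, I/O yield, promote→Q0. Q0=[P2] Q1=[P1,P3,P4] Q2=[]
t=13-14: P2@Q0 runs 1, rem=5, I/O yield, promote→Q0. Q0=[P2] Q1=[P1,P3,P4] Q2=[]
t=14-15: P2@Q0 runs 1, rem=4, I/O yield, promote→Q0. Q0=[P2] Q1=[P1,P3,P4] Q2=[]
t=15-16: P2@Q0 runs 1, rem=3, I/O yield, promote→Q0. Q0=[P2] Q1=[P1,P3,P4] Q2=[]
t=16-17: P2@Q0 runs 1, rem=2, I/O yield, promote→Q0. Q0=[P2] Q1=[P1,P3,P4] Q2=[]
t=17-18: P2@Q0 runs 1, rem=1, I/O yield, promote→Q0. Q0=[P2] Q1=[P1,P3,P4] Q2=[]
t=18-19: P2@Q0 runs 1, rem=0, completes. Q0=[] Q1=[P1,P3,P4] Q2=[]
t=19-24: P1@Q1 runs 5, rem=1, quantum used, demote→Q2. Q0=[] Q1=[P3,P4] Q2=[P1]
t=24-29: P3@Q1 runs 5, rem=0, completes. Q0=[] Q1=[P4] Q2=[P1]
t=29-34: P4@Q1 runs 5, rem=2, quantum used, demote→Q2. Q0=[] Q1=[] Q2=[P1,P4]
t=34-35: P1@Q2 runs 1, rem=0, completes. Q0=[] Q1=[] Q2=[P4]
t=35-37: P4@Q2 runs 2, rem=0, completes. Q0=[] Q1=[] Q2=[]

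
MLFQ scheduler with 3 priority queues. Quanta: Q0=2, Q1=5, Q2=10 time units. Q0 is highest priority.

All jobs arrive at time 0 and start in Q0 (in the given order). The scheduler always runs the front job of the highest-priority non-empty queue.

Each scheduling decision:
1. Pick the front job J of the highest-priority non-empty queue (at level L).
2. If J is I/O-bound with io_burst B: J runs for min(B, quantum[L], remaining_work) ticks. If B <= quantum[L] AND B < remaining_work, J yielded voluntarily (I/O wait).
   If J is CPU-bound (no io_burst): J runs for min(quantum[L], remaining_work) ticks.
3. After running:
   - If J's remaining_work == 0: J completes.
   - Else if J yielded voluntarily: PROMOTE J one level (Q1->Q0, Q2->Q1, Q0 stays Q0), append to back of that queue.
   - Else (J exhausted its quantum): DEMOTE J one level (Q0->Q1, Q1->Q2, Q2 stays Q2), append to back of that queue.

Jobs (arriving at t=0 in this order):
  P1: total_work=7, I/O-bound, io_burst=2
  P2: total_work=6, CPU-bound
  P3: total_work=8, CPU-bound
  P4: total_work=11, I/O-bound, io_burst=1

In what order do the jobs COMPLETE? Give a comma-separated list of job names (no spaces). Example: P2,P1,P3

Answer: P1,P4,P2,P3

Derivation:
t=0-2: P1@Q0 runs 2, rem=5, I/O yield, promote→Q0. Q0=[P2,P3,P4,P1] Q1=[] Q2=[]
t=2-4: P2@Q0 runs 2, rem=4, quantum used, demote→Q1. Q0=[P3,P4,P1] Q1=[P2] Q2=[]
t=4-6: P3@Q0 runs 2, rem=6, quantum used, demote→Q1. Q0=[P4,P1] Q1=[P2,P3] Q2=[]
t=6-7: P4@Q0 runs 1, rem=10, I/O yield, promote→Q0. Q0=[P1,P4] Q1=[P2,P3] Q2=[]
t=7-9: P1@Q0 runs 2, rem=3, I/O yield, promote→Q0. Q0=[P4,P1] Q1=[P2,P3] Q2=[]
t=9-10: P4@Q0 runs 1, rem=9, I/O yield, promote→Q0. Q0=[P1,P4] Q1=[P2,P3] Q2=[]
t=10-12: P1@Q0 runs 2, rem=1, I/O yield, promote→Q0. Q0=[P4,P1] Q1=[P2,P3] Q2=[]
t=12-13: P4@Q0 runs 1, rem=8, I/O yield, promote→Q0. Q0=[P1,P4] Q1=[P2,P3] Q2=[]
t=13-14: P1@Q0 runs 1, rem=0, completes. Q0=[P4] Q1=[P2,P3] Q2=[]
t=14-15: P4@Q0 runs 1, rem=7, I/O yield, promote→Q0. Q0=[P4] Q1=[P2,P3] Q2=[]
t=15-16: P4@Q0 runs 1, rem=6, I/O yield, promote→Q0. Q0=[P4] Q1=[P2,P3] Q2=[]
t=16-17: P4@Q0 runs 1, rem=5, I/O yield, promote→Q0. Q0=[P4] Q1=[P2,P3] Q2=[]
t=17-18: P4@Q0 runs 1, rem=4, I/O yield, promote→Q0. Q0=[P4] Q1=[P2,P3] Q2=[]
t=18-19: P4@Q0 runs 1, rem=3, I/O yield, promote→Q0. Q0=[P4] Q1=[P2,P3] Q2=[]
t=19-20: P4@Q0 runs 1, rem=2, I/O yield, promote→Q0. Q0=[P4] Q1=[P2,P3] Q2=[]
t=20-21: P4@Q0 runs 1, rem=1, I/O yield, promote→Q0. Q0=[P4] Q1=[P2,P3] Q2=[]
t=21-22: P4@Q0 runs 1, rem=0, completes. Q0=[] Q1=[P2,P3] Q2=[]
t=22-26: P2@Q1 runs 4, rem=0, completes. Q0=[] Q1=[P3] Q2=[]
t=26-31: P3@Q1 runs 5, rem=1, quantum used, demote→Q2. Q0=[] Q1=[] Q2=[P3]
t=31-32: P3@Q2 runs 1, rem=0, completes. Q0=[] Q1=[] Q2=[]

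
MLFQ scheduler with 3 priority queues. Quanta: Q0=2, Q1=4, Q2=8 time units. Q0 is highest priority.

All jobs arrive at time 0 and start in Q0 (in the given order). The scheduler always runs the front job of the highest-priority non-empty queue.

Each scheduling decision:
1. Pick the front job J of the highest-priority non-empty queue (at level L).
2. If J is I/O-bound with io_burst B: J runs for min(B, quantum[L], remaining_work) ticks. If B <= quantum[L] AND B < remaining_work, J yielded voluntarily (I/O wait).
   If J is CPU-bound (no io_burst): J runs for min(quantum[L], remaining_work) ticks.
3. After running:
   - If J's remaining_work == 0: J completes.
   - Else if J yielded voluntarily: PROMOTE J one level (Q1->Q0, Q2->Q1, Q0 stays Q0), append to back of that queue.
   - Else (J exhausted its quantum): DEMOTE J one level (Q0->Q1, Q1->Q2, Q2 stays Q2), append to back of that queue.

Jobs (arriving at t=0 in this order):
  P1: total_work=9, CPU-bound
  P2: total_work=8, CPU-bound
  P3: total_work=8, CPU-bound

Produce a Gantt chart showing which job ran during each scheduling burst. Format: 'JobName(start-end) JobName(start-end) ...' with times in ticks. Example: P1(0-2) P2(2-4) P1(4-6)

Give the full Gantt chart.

t=0-2: P1@Q0 runs 2, rem=7, quantum used, demote→Q1. Q0=[P2,P3] Q1=[P1] Q2=[]
t=2-4: P2@Q0 runs 2, rem=6, quantum used, demote→Q1. Q0=[P3] Q1=[P1,P2] Q2=[]
t=4-6: P3@Q0 runs 2, rem=6, quantum used, demote→Q1. Q0=[] Q1=[P1,P2,P3] Q2=[]
t=6-10: P1@Q1 runs 4, rem=3, quantum used, demote→Q2. Q0=[] Q1=[P2,P3] Q2=[P1]
t=10-14: P2@Q1 runs 4, rem=2, quantum used, demote→Q2. Q0=[] Q1=[P3] Q2=[P1,P2]
t=14-18: P3@Q1 runs 4, rem=2, quantum used, demote→Q2. Q0=[] Q1=[] Q2=[P1,P2,P3]
t=18-21: P1@Q2 runs 3, rem=0, completes. Q0=[] Q1=[] Q2=[P2,P3]
t=21-23: P2@Q2 runs 2, rem=0, completes. Q0=[] Q1=[] Q2=[P3]
t=23-25: P3@Q2 runs 2, rem=0, completes. Q0=[] Q1=[] Q2=[]

Answer: P1(0-2) P2(2-4) P3(4-6) P1(6-10) P2(10-14) P3(14-18) P1(18-21) P2(21-23) P3(23-25)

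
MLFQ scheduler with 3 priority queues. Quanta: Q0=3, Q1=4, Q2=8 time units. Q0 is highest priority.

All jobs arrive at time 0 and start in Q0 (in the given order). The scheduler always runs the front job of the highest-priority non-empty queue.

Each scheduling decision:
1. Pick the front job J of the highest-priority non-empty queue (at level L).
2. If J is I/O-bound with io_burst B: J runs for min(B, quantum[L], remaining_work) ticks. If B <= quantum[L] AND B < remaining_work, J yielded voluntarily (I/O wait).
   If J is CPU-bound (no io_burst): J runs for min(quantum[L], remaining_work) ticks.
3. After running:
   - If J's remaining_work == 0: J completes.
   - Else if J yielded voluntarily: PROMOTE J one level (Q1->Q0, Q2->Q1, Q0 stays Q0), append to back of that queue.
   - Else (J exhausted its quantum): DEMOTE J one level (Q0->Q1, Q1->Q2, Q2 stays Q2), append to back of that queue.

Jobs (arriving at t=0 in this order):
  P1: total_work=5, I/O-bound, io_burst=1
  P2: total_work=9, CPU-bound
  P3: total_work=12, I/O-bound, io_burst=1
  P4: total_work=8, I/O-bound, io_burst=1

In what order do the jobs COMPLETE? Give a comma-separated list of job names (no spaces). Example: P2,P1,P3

Answer: P1,P4,P3,P2

Derivation:
t=0-1: P1@Q0 runs 1, rem=4, I/O yield, promote→Q0. Q0=[P2,P3,P4,P1] Q1=[] Q2=[]
t=1-4: P2@Q0 runs 3, rem=6, quantum used, demote→Q1. Q0=[P3,P4,P1] Q1=[P2] Q2=[]
t=4-5: P3@Q0 runs 1, rem=11, I/O yield, promote→Q0. Q0=[P4,P1,P3] Q1=[P2] Q2=[]
t=5-6: P4@Q0 runs 1, rem=7, I/O yield, promote→Q0. Q0=[P1,P3,P4] Q1=[P2] Q2=[]
t=6-7: P1@Q0 runs 1, rem=3, I/O yield, promote→Q0. Q0=[P3,P4,P1] Q1=[P2] Q2=[]
t=7-8: P3@Q0 runs 1, rem=10, I/O yield, promote→Q0. Q0=[P4,P1,P3] Q1=[P2] Q2=[]
t=8-9: P4@Q0 runs 1, rem=6, I/O yield, promote→Q0. Q0=[P1,P3,P4] Q1=[P2] Q2=[]
t=9-10: P1@Q0 runs 1, rem=2, I/O yield, promote→Q0. Q0=[P3,P4,P1] Q1=[P2] Q2=[]
t=10-11: P3@Q0 runs 1, rem=9, I/O yield, promote→Q0. Q0=[P4,P1,P3] Q1=[P2] Q2=[]
t=11-12: P4@Q0 runs 1, rem=5, I/O yield, promote→Q0. Q0=[P1,P3,P4] Q1=[P2] Q2=[]
t=12-13: P1@Q0 runs 1, rem=1, I/O yield, promote→Q0. Q0=[P3,P4,P1] Q1=[P2] Q2=[]
t=13-14: P3@Q0 runs 1, rem=8, I/O yield, promote→Q0. Q0=[P4,P1,P3] Q1=[P2] Q2=[]
t=14-15: P4@Q0 runs 1, rem=4, I/O yield, promote→Q0. Q0=[P1,P3,P4] Q1=[P2] Q2=[]
t=15-16: P1@Q0 runs 1, rem=0, completes. Q0=[P3,P4] Q1=[P2] Q2=[]
t=16-17: P3@Q0 runs 1, rem=7, I/O yield, promote→Q0. Q0=[P4,P3] Q1=[P2] Q2=[]
t=17-18: P4@Q0 runs 1, rem=3, I/O yield, promote→Q0. Q0=[P3,P4] Q1=[P2] Q2=[]
t=18-19: P3@Q0 runs 1, rem=6, I/O yield, promote→Q0. Q0=[P4,P3] Q1=[P2] Q2=[]
t=19-20: P4@Q0 runs 1, rem=2, I/O yield, promote→Q0. Q0=[P3,P4] Q1=[P2] Q2=[]
t=20-21: P3@Q0 runs 1, rem=5, I/O yield, promote→Q0. Q0=[P4,P3] Q1=[P2] Q2=[]
t=21-22: P4@Q0 runs 1, rem=1, I/O yield, promote→Q0. Q0=[P3,P4] Q1=[P2] Q2=[]
t=22-23: P3@Q0 runs 1, rem=4, I/O yield, promote→Q0. Q0=[P4,P3] Q1=[P2] Q2=[]
t=23-24: P4@Q0 runs 1, rem=0, completes. Q0=[P3] Q1=[P2] Q2=[]
t=24-25: P3@Q0 runs 1, rem=3, I/O yield, promote→Q0. Q0=[P3] Q1=[P2] Q2=[]
t=25-26: P3@Q0 runs 1, rem=2, I/O yield, promote→Q0. Q0=[P3] Q1=[P2] Q2=[]
t=26-27: P3@Q0 runs 1, rem=1, I/O yield, promote→Q0. Q0=[P3] Q1=[P2] Q2=[]
t=27-28: P3@Q0 runs 1, rem=0, completes. Q0=[] Q1=[P2] Q2=[]
t=28-32: P2@Q1 runs 4, rem=2, quantum used, demote→Q2. Q0=[] Q1=[] Q2=[P2]
t=32-34: P2@Q2 runs 2, rem=0, completes. Q0=[] Q1=[] Q2=[]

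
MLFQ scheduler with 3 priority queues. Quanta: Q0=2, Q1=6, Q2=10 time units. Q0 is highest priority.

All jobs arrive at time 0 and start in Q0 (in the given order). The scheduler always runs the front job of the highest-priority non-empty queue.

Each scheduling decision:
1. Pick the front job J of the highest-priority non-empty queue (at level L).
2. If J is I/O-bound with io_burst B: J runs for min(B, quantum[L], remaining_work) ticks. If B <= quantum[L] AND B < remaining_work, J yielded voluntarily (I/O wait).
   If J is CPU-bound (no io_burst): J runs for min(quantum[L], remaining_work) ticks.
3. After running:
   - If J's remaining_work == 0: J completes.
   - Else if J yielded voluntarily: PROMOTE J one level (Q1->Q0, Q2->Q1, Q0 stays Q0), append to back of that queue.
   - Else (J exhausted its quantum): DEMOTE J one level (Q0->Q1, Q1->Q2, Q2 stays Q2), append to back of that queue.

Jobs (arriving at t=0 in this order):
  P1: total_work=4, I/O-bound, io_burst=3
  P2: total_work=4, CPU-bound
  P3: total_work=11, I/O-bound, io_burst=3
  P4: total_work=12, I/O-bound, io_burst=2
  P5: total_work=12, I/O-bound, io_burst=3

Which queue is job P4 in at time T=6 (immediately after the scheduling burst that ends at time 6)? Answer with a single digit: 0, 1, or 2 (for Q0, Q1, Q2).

Answer: 0

Derivation:
t=0-2: P1@Q0 runs 2, rem=2, quantum used, demote→Q1. Q0=[P2,P3,P4,P5] Q1=[P1] Q2=[]
t=2-4: P2@Q0 runs 2, rem=2, quantum used, demote→Q1. Q0=[P3,P4,P5] Q1=[P1,P2] Q2=[]
t=4-6: P3@Q0 runs 2, rem=9, quantum used, demote→Q1. Q0=[P4,P5] Q1=[P1,P2,P3] Q2=[]
t=6-8: P4@Q0 runs 2, rem=10, I/O yield, promote→Q0. Q0=[P5,P4] Q1=[P1,P2,P3] Q2=[]
t=8-10: P5@Q0 runs 2, rem=10, quantum used, demote→Q1. Q0=[P4] Q1=[P1,P2,P3,P5] Q2=[]
t=10-12: P4@Q0 runs 2, rem=8, I/O yield, promote→Q0. Q0=[P4] Q1=[P1,P2,P3,P5] Q2=[]
t=12-14: P4@Q0 runs 2, rem=6, I/O yield, promote→Q0. Q0=[P4] Q1=[P1,P2,P3,P5] Q2=[]
t=14-16: P4@Q0 runs 2, rem=4, I/O yield, promote→Q0. Q0=[P4] Q1=[P1,P2,P3,P5] Q2=[]
t=16-18: P4@Q0 runs 2, rem=2, I/O yield, promote→Q0. Q0=[P4] Q1=[P1,P2,P3,P5] Q2=[]
t=18-20: P4@Q0 runs 2, rem=0, completes. Q0=[] Q1=[P1,P2,P3,P5] Q2=[]
t=20-22: P1@Q1 runs 2, rem=0, completes. Q0=[] Q1=[P2,P3,P5] Q2=[]
t=22-24: P2@Q1 runs 2, rem=0, completes. Q0=[] Q1=[P3,P5] Q2=[]
t=24-27: P3@Q1 runs 3, rem=6, I/O yield, promote→Q0. Q0=[P3] Q1=[P5] Q2=[]
t=27-29: P3@Q0 runs 2, rem=4, quantum used, demote→Q1. Q0=[] Q1=[P5,P3] Q2=[]
t=29-32: P5@Q1 runs 3, rem=7, I/O yield, promote→Q0. Q0=[P5] Q1=[P3] Q2=[]
t=32-34: P5@Q0 runs 2, rem=5, quantum used, demote→Q1. Q0=[] Q1=[P3,P5] Q2=[]
t=34-37: P3@Q1 runs 3, rem=1, I/O yield, promote→Q0. Q0=[P3] Q1=[P5] Q2=[]
t=37-38: P3@Q0 runs 1, rem=0, completes. Q0=[] Q1=[P5] Q2=[]
t=38-41: P5@Q1 runs 3, rem=2, I/O yield, promote→Q0. Q0=[P5] Q1=[] Q2=[]
t=41-43: P5@Q0 runs 2, rem=0, completes. Q0=[] Q1=[] Q2=[]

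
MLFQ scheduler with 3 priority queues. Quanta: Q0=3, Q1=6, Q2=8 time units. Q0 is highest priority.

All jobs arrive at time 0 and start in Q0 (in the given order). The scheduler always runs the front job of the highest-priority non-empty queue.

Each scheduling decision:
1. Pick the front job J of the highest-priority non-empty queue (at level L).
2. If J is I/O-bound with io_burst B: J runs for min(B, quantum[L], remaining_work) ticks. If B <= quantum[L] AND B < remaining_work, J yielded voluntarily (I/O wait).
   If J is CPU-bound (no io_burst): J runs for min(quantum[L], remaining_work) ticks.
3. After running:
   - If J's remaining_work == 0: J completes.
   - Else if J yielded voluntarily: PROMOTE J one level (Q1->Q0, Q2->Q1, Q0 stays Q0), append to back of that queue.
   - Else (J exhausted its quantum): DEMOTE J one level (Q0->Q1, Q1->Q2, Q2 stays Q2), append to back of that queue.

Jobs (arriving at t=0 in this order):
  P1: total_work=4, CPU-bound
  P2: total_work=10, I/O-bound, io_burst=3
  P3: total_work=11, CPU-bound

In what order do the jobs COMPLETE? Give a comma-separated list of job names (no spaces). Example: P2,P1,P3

t=0-3: P1@Q0 runs 3, rem=1, quantum used, demote→Q1. Q0=[P2,P3] Q1=[P1] Q2=[]
t=3-6: P2@Q0 runs 3, rem=7, I/O yield, promote→Q0. Q0=[P3,P2] Q1=[P1] Q2=[]
t=6-9: P3@Q0 runs 3, rem=8, quantum used, demote→Q1. Q0=[P2] Q1=[P1,P3] Q2=[]
t=9-12: P2@Q0 runs 3, rem=4, I/O yield, promote→Q0. Q0=[P2] Q1=[P1,P3] Q2=[]
t=12-15: P2@Q0 runs 3, rem=1, I/O yield, promote→Q0. Q0=[P2] Q1=[P1,P3] Q2=[]
t=15-16: P2@Q0 runs 1, rem=0, completes. Q0=[] Q1=[P1,P3] Q2=[]
t=16-17: P1@Q1 runs 1, rem=0, completes. Q0=[] Q1=[P3] Q2=[]
t=17-23: P3@Q1 runs 6, rem=2, quantum used, demote→Q2. Q0=[] Q1=[] Q2=[P3]
t=23-25: P3@Q2 runs 2, rem=0, completes. Q0=[] Q1=[] Q2=[]

Answer: P2,P1,P3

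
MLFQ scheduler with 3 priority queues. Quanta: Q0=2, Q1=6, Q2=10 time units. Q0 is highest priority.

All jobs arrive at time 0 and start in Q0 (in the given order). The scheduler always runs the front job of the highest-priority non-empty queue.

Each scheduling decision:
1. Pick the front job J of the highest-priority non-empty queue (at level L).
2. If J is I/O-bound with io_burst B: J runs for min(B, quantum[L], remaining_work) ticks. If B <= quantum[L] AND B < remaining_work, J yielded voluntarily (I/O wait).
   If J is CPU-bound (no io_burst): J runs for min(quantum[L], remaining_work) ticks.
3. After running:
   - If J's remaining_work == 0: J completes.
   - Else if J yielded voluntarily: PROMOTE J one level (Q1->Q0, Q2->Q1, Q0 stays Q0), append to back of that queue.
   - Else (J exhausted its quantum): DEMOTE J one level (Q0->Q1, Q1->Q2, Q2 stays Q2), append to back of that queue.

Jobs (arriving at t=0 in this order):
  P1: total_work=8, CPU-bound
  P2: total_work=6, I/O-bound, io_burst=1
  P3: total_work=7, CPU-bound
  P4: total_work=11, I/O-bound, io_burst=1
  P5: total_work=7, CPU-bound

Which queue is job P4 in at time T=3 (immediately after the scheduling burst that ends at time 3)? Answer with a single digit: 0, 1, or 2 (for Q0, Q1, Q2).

Answer: 0

Derivation:
t=0-2: P1@Q0 runs 2, rem=6, quantum used, demote→Q1. Q0=[P2,P3,P4,P5] Q1=[P1] Q2=[]
t=2-3: P2@Q0 runs 1, rem=5, I/O yield, promote→Q0. Q0=[P3,P4,P5,P2] Q1=[P1] Q2=[]
t=3-5: P3@Q0 runs 2, rem=5, quantum used, demote→Q1. Q0=[P4,P5,P2] Q1=[P1,P3] Q2=[]
t=5-6: P4@Q0 runs 1, rem=10, I/O yield, promote→Q0. Q0=[P5,P2,P4] Q1=[P1,P3] Q2=[]
t=6-8: P5@Q0 runs 2, rem=5, quantum used, demote→Q1. Q0=[P2,P4] Q1=[P1,P3,P5] Q2=[]
t=8-9: P2@Q0 runs 1, rem=4, I/O yield, promote→Q0. Q0=[P4,P2] Q1=[P1,P3,P5] Q2=[]
t=9-10: P4@Q0 runs 1, rem=9, I/O yield, promote→Q0. Q0=[P2,P4] Q1=[P1,P3,P5] Q2=[]
t=10-11: P2@Q0 runs 1, rem=3, I/O yield, promote→Q0. Q0=[P4,P2] Q1=[P1,P3,P5] Q2=[]
t=11-12: P4@Q0 runs 1, rem=8, I/O yield, promote→Q0. Q0=[P2,P4] Q1=[P1,P3,P5] Q2=[]
t=12-13: P2@Q0 runs 1, rem=2, I/O yield, promote→Q0. Q0=[P4,P2] Q1=[P1,P3,P5] Q2=[]
t=13-14: P4@Q0 runs 1, rem=7, I/O yield, promote→Q0. Q0=[P2,P4] Q1=[P1,P3,P5] Q2=[]
t=14-15: P2@Q0 runs 1, rem=1, I/O yield, promote→Q0. Q0=[P4,P2] Q1=[P1,P3,P5] Q2=[]
t=15-16: P4@Q0 runs 1, rem=6, I/O yield, promote→Q0. Q0=[P2,P4] Q1=[P1,P3,P5] Q2=[]
t=16-17: P2@Q0 runs 1, rem=0, completes. Q0=[P4] Q1=[P1,P3,P5] Q2=[]
t=17-18: P4@Q0 runs 1, rem=5, I/O yield, promote→Q0. Q0=[P4] Q1=[P1,P3,P5] Q2=[]
t=18-19: P4@Q0 runs 1, rem=4, I/O yield, promote→Q0. Q0=[P4] Q1=[P1,P3,P5] Q2=[]
t=19-20: P4@Q0 runs 1, rem=3, I/O yield, promote→Q0. Q0=[P4] Q1=[P1,P3,P5] Q2=[]
t=20-21: P4@Q0 runs 1, rem=2, I/O yield, promote→Q0. Q0=[P4] Q1=[P1,P3,P5] Q2=[]
t=21-22: P4@Q0 runs 1, rem=1, I/O yield, promote→Q0. Q0=[P4] Q1=[P1,P3,P5] Q2=[]
t=22-23: P4@Q0 runs 1, rem=0, completes. Q0=[] Q1=[P1,P3,P5] Q2=[]
t=23-29: P1@Q1 runs 6, rem=0, completes. Q0=[] Q1=[P3,P5] Q2=[]
t=29-34: P3@Q1 runs 5, rem=0, completes. Q0=[] Q1=[P5] Q2=[]
t=34-39: P5@Q1 runs 5, rem=0, completes. Q0=[] Q1=[] Q2=[]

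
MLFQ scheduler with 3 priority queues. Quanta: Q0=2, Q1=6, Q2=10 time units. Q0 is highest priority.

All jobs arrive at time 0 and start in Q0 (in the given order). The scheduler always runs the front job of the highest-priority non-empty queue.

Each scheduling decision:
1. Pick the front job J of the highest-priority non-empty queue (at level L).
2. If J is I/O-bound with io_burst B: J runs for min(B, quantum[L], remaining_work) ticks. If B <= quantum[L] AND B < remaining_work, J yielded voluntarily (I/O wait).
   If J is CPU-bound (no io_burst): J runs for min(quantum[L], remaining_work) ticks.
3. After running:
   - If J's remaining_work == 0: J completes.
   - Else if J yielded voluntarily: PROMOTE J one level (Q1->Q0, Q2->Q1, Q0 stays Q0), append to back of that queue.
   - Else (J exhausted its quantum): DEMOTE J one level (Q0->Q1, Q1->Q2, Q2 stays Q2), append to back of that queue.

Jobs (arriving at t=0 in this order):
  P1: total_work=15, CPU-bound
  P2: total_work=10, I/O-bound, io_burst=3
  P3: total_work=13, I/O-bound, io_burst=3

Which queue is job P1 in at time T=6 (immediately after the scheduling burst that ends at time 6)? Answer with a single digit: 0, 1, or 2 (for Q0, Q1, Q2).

Answer: 1

Derivation:
t=0-2: P1@Q0 runs 2, rem=13, quantum used, demote→Q1. Q0=[P2,P3] Q1=[P1] Q2=[]
t=2-4: P2@Q0 runs 2, rem=8, quantum used, demote→Q1. Q0=[P3] Q1=[P1,P2] Q2=[]
t=4-6: P3@Q0 runs 2, rem=11, quantum used, demote→Q1. Q0=[] Q1=[P1,P2,P3] Q2=[]
t=6-12: P1@Q1 runs 6, rem=7, quantum used, demote→Q2. Q0=[] Q1=[P2,P3] Q2=[P1]
t=12-15: P2@Q1 runs 3, rem=5, I/O yield, promote→Q0. Q0=[P2] Q1=[P3] Q2=[P1]
t=15-17: P2@Q0 runs 2, rem=3, quantum used, demote→Q1. Q0=[] Q1=[P3,P2] Q2=[P1]
t=17-20: P3@Q1 runs 3, rem=8, I/O yield, promote→Q0. Q0=[P3] Q1=[P2] Q2=[P1]
t=20-22: P3@Q0 runs 2, rem=6, quantum used, demote→Q1. Q0=[] Q1=[P2,P3] Q2=[P1]
t=22-25: P2@Q1 runs 3, rem=0, completes. Q0=[] Q1=[P3] Q2=[P1]
t=25-28: P3@Q1 runs 3, rem=3, I/O yield, promote→Q0. Q0=[P3] Q1=[] Q2=[P1]
t=28-30: P3@Q0 runs 2, rem=1, quantum used, demote→Q1. Q0=[] Q1=[P3] Q2=[P1]
t=30-31: P3@Q1 runs 1, rem=0, completes. Q0=[] Q1=[] Q2=[P1]
t=31-38: P1@Q2 runs 7, rem=0, completes. Q0=[] Q1=[] Q2=[]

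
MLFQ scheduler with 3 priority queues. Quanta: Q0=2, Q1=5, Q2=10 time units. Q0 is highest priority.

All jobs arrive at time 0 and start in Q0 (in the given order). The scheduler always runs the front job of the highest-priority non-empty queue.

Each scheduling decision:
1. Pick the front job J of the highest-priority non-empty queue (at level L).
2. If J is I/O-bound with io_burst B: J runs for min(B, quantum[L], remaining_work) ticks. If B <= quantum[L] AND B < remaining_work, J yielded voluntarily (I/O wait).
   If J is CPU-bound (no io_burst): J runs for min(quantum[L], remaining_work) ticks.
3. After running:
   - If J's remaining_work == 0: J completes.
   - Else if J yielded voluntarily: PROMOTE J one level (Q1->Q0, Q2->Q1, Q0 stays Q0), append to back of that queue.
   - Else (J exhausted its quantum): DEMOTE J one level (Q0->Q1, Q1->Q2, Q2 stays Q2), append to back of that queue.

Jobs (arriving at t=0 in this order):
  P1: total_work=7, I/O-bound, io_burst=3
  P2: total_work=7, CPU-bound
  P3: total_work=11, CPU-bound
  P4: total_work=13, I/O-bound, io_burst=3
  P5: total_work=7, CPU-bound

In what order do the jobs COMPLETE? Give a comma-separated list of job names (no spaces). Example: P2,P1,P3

t=0-2: P1@Q0 runs 2, rem=5, quantum used, demote→Q1. Q0=[P2,P3,P4,P5] Q1=[P1] Q2=[]
t=2-4: P2@Q0 runs 2, rem=5, quantum used, demote→Q1. Q0=[P3,P4,P5] Q1=[P1,P2] Q2=[]
t=4-6: P3@Q0 runs 2, rem=9, quantum used, demote→Q1. Q0=[P4,P5] Q1=[P1,P2,P3] Q2=[]
t=6-8: P4@Q0 runs 2, rem=11, quantum used, demote→Q1. Q0=[P5] Q1=[P1,P2,P3,P4] Q2=[]
t=8-10: P5@Q0 runs 2, rem=5, quantum used, demote→Q1. Q0=[] Q1=[P1,P2,P3,P4,P5] Q2=[]
t=10-13: P1@Q1 runs 3, rem=2, I/O yield, promote→Q0. Q0=[P1] Q1=[P2,P3,P4,P5] Q2=[]
t=13-15: P1@Q0 runs 2, rem=0, completes. Q0=[] Q1=[P2,P3,P4,P5] Q2=[]
t=15-20: P2@Q1 runs 5, rem=0, completes. Q0=[] Q1=[P3,P4,P5] Q2=[]
t=20-25: P3@Q1 runs 5, rem=4, quantum used, demote→Q2. Q0=[] Q1=[P4,P5] Q2=[P3]
t=25-28: P4@Q1 runs 3, rem=8, I/O yield, promote→Q0. Q0=[P4] Q1=[P5] Q2=[P3]
t=28-30: P4@Q0 runs 2, rem=6, quantum used, demote→Q1. Q0=[] Q1=[P5,P4] Q2=[P3]
t=30-35: P5@Q1 runs 5, rem=0, completes. Q0=[] Q1=[P4] Q2=[P3]
t=35-38: P4@Q1 runs 3, rem=3, I/O yield, promote→Q0. Q0=[P4] Q1=[] Q2=[P3]
t=38-40: P4@Q0 runs 2, rem=1, quantum used, demote→Q1. Q0=[] Q1=[P4] Q2=[P3]
t=40-41: P4@Q1 runs 1, rem=0, completes. Q0=[] Q1=[] Q2=[P3]
t=41-45: P3@Q2 runs 4, rem=0, completes. Q0=[] Q1=[] Q2=[]

Answer: P1,P2,P5,P4,P3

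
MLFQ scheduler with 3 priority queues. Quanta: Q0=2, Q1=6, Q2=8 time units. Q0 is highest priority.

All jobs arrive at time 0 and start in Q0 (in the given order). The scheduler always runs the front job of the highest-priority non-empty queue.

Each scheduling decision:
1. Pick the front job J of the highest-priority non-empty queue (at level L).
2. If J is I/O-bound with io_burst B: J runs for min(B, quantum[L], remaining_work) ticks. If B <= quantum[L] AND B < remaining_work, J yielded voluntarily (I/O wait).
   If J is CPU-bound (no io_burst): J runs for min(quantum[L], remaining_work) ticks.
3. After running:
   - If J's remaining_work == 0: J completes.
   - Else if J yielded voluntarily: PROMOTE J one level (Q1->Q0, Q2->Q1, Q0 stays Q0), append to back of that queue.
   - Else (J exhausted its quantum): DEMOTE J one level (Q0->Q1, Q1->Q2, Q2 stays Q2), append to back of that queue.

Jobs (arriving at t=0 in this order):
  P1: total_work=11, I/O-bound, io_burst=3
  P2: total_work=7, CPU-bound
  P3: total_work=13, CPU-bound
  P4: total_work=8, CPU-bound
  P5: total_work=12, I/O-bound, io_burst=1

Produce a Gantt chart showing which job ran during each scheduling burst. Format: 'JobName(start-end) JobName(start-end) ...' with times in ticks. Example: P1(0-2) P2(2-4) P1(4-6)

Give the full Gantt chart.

Answer: P1(0-2) P2(2-4) P3(4-6) P4(6-8) P5(8-9) P5(9-10) P5(10-11) P5(11-12) P5(12-13) P5(13-14) P5(14-15) P5(15-16) P5(16-17) P5(17-18) P5(18-19) P5(19-20) P1(20-23) P1(23-25) P2(25-30) P3(30-36) P4(36-42) P1(42-45) P1(45-46) P3(46-51)

Derivation:
t=0-2: P1@Q0 runs 2, rem=9, quantum used, demote→Q1. Q0=[P2,P3,P4,P5] Q1=[P1] Q2=[]
t=2-4: P2@Q0 runs 2, rem=5, quantum used, demote→Q1. Q0=[P3,P4,P5] Q1=[P1,P2] Q2=[]
t=4-6: P3@Q0 runs 2, rem=11, quantum used, demote→Q1. Q0=[P4,P5] Q1=[P1,P2,P3] Q2=[]
t=6-8: P4@Q0 runs 2, rem=6, quantum used, demote→Q1. Q0=[P5] Q1=[P1,P2,P3,P4] Q2=[]
t=8-9: P5@Q0 runs 1, rem=11, I/O yield, promote→Q0. Q0=[P5] Q1=[P1,P2,P3,P4] Q2=[]
t=9-10: P5@Q0 runs 1, rem=10, I/O yield, promote→Q0. Q0=[P5] Q1=[P1,P2,P3,P4] Q2=[]
t=10-11: P5@Q0 runs 1, rem=9, I/O yield, promote→Q0. Q0=[P5] Q1=[P1,P2,P3,P4] Q2=[]
t=11-12: P5@Q0 runs 1, rem=8, I/O yield, promote→Q0. Q0=[P5] Q1=[P1,P2,P3,P4] Q2=[]
t=12-13: P5@Q0 runs 1, rem=7, I/O yield, promote→Q0. Q0=[P5] Q1=[P1,P2,P3,P4] Q2=[]
t=13-14: P5@Q0 runs 1, rem=6, I/O yield, promote→Q0. Q0=[P5] Q1=[P1,P2,P3,P4] Q2=[]
t=14-15: P5@Q0 runs 1, rem=5, I/O yield, promote→Q0. Q0=[P5] Q1=[P1,P2,P3,P4] Q2=[]
t=15-16: P5@Q0 runs 1, rem=4, I/O yield, promote→Q0. Q0=[P5] Q1=[P1,P2,P3,P4] Q2=[]
t=16-17: P5@Q0 runs 1, rem=3, I/O yield, promote→Q0. Q0=[P5] Q1=[P1,P2,P3,P4] Q2=[]
t=17-18: P5@Q0 runs 1, rem=2, I/O yield, promote→Q0. Q0=[P5] Q1=[P1,P2,P3,P4] Q2=[]
t=18-19: P5@Q0 runs 1, rem=1, I/O yield, promote→Q0. Q0=[P5] Q1=[P1,P2,P3,P4] Q2=[]
t=19-20: P5@Q0 runs 1, rem=0, completes. Q0=[] Q1=[P1,P2,P3,P4] Q2=[]
t=20-23: P1@Q1 runs 3, rem=6, I/O yield, promote→Q0. Q0=[P1] Q1=[P2,P3,P4] Q2=[]
t=23-25: P1@Q0 runs 2, rem=4, quantum used, demote→Q1. Q0=[] Q1=[P2,P3,P4,P1] Q2=[]
t=25-30: P2@Q1 runs 5, rem=0, completes. Q0=[] Q1=[P3,P4,P1] Q2=[]
t=30-36: P3@Q1 runs 6, rem=5, quantum used, demote→Q2. Q0=[] Q1=[P4,P1] Q2=[P3]
t=36-42: P4@Q1 runs 6, rem=0, completes. Q0=[] Q1=[P1] Q2=[P3]
t=42-45: P1@Q1 runs 3, rem=1, I/O yield, promote→Q0. Q0=[P1] Q1=[] Q2=[P3]
t=45-46: P1@Q0 runs 1, rem=0, completes. Q0=[] Q1=[] Q2=[P3]
t=46-51: P3@Q2 runs 5, rem=0, completes. Q0=[] Q1=[] Q2=[]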